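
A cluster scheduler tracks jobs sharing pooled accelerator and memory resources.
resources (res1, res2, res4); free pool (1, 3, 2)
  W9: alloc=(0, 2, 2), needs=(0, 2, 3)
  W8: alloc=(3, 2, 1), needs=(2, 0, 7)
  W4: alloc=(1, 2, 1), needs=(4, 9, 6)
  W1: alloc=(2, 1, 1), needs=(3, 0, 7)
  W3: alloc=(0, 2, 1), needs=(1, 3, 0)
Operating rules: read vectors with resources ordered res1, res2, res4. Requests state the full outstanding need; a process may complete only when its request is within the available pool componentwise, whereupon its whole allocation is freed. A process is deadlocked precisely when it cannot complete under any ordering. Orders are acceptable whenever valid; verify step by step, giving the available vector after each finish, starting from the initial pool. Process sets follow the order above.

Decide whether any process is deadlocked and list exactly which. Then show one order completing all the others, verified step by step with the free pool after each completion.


The deadlocked set is W8, W4 and W1.
Key observation: after W3, W9 complete, (1, 7, 5) is the best the pool ever gets, yet each leftover process wants more res1.
The rest can finish in the order W3, W9. Walking it through:
  pool = (1, 3, 2)
  W3 needs (1, 3, 0) <= (1, 3, 2) -> finishes; pool += (0, 2, 1) = (1, 5, 3)
  W9 needs (0, 2, 3) <= (1, 5, 3) -> finishes; pool += (0, 2, 2) = (1, 7, 5)
The blocked processes can never fit:
  W8 cannot run: need (2, 0, 7) vs free (1, 7, 5) (insufficient res1 and res4)
  W4 cannot run: need (4, 9, 6) vs free (1, 7, 5) (insufficient res1, res2 and res4)
  W1 cannot run: need (3, 0, 7) vs free (1, 7, 5) (insufficient res1 and res4)


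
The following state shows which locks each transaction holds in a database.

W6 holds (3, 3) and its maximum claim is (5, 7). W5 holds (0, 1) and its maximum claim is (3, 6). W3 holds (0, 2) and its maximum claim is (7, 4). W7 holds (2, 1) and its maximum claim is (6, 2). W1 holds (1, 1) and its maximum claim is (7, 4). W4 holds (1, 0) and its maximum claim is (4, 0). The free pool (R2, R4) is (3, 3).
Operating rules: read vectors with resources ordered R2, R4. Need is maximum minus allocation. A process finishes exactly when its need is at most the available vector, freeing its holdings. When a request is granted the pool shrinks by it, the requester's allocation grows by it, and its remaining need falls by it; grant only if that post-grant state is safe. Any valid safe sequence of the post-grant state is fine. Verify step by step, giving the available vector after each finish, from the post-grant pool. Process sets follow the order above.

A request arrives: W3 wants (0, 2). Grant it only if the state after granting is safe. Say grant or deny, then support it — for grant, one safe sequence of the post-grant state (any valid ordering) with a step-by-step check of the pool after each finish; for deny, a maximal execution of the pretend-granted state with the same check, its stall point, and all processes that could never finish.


DENY. Granting would leave the state unsafe.
Key observation: after W4, W7 the pool peaks at (6, 2), and each blocked process is short somewhere: W6 on R4; W5 on R4; W3 on R2; W1 on R4.
On the post-grant state, W4, W7 is a maximal run — nothing extends it. Walking it through:
  pool = (3, 1)
  W4 needs (3, 0) <= (3, 1) -> finishes; pool += (1, 0) = (4, 1)
  W7 needs (4, 1) <= (4, 1) -> finishes; pool += (2, 1) = (6, 2)
  W6 cannot run: need (2, 4) vs free (6, 2) (insufficient R4)
  W5 cannot run: need (3, 5) vs free (6, 2) (insufficient R4)
  W3 cannot run: need (7, 0) vs free (6, 2) (insufficient R2)
  W1 cannot run: need (6, 3) vs free (6, 2) (insufficient R4)
Processes that could never finish after the grant: W6, W5, W3 and W1.


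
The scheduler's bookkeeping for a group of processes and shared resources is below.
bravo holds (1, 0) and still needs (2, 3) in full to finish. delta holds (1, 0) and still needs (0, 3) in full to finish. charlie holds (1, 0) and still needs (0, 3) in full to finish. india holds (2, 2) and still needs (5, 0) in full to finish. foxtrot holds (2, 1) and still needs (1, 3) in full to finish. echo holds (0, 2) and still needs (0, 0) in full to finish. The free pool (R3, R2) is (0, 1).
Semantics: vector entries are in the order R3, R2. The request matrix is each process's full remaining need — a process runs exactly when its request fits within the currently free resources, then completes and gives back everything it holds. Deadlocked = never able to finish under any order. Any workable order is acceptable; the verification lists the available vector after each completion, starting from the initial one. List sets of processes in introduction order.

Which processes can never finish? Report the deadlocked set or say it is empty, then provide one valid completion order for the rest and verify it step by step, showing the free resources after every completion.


Nothing here is deadlocked.
Key observation: there is always a runnable process — echo first — so the state unwinds completely.
One completion order for the rest: echo, delta, foxtrot, bravo, charlie, india. Step-by-step check:
  pool = (0, 1)
  echo: need (0, 0) fits (0, 1); releases (0, 2), pool now (0, 3)
  delta: need (0, 3) fits (0, 3); releases (1, 0), pool now (1, 3)
  foxtrot: need (1, 3) fits (1, 3); releases (2, 1), pool now (3, 4)
  bravo: need (2, 3) fits (3, 4); releases (1, 0), pool now (4, 4)
  charlie: need (0, 3) fits (4, 4); releases (1, 0), pool now (5, 4)
  india: need (5, 0) fits (5, 4); releases (2, 2), pool now (7, 6)


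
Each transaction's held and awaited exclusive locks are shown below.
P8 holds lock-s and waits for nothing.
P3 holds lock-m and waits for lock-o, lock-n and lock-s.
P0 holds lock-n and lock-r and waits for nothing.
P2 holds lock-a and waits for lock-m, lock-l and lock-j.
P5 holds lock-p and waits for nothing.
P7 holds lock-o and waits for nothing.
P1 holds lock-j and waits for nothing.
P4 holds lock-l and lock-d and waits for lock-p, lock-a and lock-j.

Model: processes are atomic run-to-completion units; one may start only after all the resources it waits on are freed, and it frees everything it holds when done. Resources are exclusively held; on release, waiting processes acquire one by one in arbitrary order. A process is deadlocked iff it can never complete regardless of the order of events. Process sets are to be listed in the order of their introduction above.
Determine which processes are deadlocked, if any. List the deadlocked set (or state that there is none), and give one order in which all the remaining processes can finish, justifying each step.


Deadlocked: P2 and P4.
Key observation: the cycle P2 -> P4 -> P2 can never break — each member waits on the next; no other process is dragged down with it.
The rest can finish in the order P8, P7, P5, P1, P0, P3.
Step-by-step check:
  P8 waits on nothing -> runs at once and releases lock-s
  P7 waits on nothing -> runs at once and releases lock-o
  P5 waits on nothing -> runs at once and releases lock-p
  P1 waits on nothing -> runs at once and releases lock-j
  P0 waits on nothing -> runs at once and releases lock-n and lock-r
  P3 waits on lock-o, lock-n and lock-s — all released -> runs and releases lock-m


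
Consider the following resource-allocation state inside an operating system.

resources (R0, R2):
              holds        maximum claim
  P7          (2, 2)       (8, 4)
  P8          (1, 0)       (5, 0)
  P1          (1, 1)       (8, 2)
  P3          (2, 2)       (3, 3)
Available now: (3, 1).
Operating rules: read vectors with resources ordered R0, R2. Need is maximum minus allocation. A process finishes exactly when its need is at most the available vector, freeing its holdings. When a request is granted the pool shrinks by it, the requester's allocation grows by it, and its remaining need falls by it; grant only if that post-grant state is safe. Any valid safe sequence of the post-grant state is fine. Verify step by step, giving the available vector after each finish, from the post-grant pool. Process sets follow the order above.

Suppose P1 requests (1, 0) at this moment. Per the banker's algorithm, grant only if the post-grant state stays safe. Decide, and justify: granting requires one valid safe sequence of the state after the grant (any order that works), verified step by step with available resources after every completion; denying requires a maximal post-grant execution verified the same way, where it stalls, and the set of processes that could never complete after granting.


DENY — the pretend-granted state is unsafe.
Key observation: once P3, P8 finish, the pool peaks at (5, 3) — and every remaining process still needs more R0 than that.
After a pretend grant, a maximal execution: P3, P8 — then nothing else fits. Check, step by step:
  pool = (2, 1)
  P3: need (1, 1) fits (2, 1); releases (2, 2), pool now (4, 3)
  P8: need (4, 0) fits (4, 3); releases (1, 0), pool now (5, 3)
  P7 still needs (6, 2) but only (5, 3) is free — short on R0
  P1 still needs (6, 1) but only (5, 3) is free — short on R0
Had the request been granted, P7 and P1 could never finish.


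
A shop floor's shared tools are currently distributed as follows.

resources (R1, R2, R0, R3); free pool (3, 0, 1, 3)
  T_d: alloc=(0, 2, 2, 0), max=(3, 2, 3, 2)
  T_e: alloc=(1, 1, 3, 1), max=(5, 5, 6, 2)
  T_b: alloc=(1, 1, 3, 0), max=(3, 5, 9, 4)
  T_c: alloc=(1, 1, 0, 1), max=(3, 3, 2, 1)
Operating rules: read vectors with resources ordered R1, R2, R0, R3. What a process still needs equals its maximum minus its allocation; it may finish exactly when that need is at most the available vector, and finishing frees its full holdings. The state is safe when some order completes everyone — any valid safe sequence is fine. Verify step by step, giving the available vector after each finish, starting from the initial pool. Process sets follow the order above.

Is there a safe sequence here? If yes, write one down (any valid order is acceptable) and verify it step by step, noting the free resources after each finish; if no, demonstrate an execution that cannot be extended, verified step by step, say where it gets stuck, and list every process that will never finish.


The state is UNSAFE.
Key observation: R2 is the bottleneck — with T_d, T_c done the pool holds (4, 3, 3, 4), short of every remaining need.
Going as far as possible: T_d, T_c; after that, nothing fits. Check, step by step:
  pool = (3, 0, 1, 3)
  T_d: need (3, 0, 1, 2) fits (3, 0, 1, 3); releases (0, 2, 2, 0), pool now (3, 2, 3, 3)
  T_c: need (2, 2, 2, 0) fits (3, 2, 3, 3); releases (1, 1, 0, 1), pool now (4, 3, 3, 4)
  T_e cannot run: need (4, 4, 3, 1) vs free (4, 3, 3, 4) (insufficient R2)
  T_b cannot run: need (2, 4, 6, 4) vs free (4, 3, 3, 4) (insufficient R2 and R0)
Permanently blocked: T_e and T_b.


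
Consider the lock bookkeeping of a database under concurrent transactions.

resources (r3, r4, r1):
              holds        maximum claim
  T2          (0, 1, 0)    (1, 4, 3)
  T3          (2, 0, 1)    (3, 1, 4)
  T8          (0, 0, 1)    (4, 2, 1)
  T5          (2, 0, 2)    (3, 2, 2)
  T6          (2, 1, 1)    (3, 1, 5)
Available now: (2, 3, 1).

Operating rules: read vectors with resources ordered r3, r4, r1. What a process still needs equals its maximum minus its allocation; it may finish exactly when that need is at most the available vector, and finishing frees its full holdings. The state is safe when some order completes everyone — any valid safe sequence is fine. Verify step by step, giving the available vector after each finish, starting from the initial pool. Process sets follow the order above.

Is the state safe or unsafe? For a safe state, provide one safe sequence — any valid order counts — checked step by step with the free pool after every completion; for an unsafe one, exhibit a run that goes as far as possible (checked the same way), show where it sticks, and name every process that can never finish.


SAFE — a valid safe sequence is T5, T2, T8, T3, T6.
Key observation: reading the order forward, T2 is the first process whose need (1, 3, 3) meets the free pool (4, 3, 3) exactly on a resource it requests.
Walking it through:
  pool = (2, 3, 1)
  T5: need (1, 2, 0) fits (2, 3, 1); releases (2, 0, 2), pool now (4, 3, 3)
  T2: need (1, 3, 3) fits (4, 3, 3); releases (0, 1, 0), pool now (4, 4, 3)
  T8: need (4, 2, 0) fits (4, 4, 3); releases (0, 0, 1), pool now (4, 4, 4)
  T3: need (1, 1, 3) fits (4, 4, 4); releases (2, 0, 1), pool now (6, 4, 5)
  T6: need (1, 0, 4) fits (6, 4, 5); releases (2, 1, 1), pool now (8, 5, 6)


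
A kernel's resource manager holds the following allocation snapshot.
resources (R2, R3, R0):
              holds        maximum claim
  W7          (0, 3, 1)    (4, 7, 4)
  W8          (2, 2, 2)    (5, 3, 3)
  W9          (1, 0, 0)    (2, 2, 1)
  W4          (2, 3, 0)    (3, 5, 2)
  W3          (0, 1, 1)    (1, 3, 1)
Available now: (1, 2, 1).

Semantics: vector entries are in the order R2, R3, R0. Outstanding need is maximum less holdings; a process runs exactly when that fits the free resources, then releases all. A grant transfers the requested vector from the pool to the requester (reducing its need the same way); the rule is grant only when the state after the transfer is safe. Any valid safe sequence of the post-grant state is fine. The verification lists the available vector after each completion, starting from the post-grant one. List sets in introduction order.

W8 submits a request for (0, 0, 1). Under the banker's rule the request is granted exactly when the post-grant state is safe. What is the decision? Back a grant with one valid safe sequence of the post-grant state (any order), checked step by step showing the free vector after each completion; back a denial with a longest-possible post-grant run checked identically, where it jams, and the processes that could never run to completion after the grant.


DENY. Granting would leave the state unsafe.
Key observation: after W3, W9 the pool peaks at (2, 3, 1), and each blocked process is short somewhere: W7 on R2, R3, R0; W8 on R2; W4 on R0.
After a pretend grant, a maximal execution: W3, W9 — then nothing else fits. Check, step by step:
  pool = (1, 2, 0)
  W3: need (1, 2, 0) fits (1, 2, 0); releases (0, 1, 1), pool now (1, 3, 1)
  W9: need (1, 2, 1) fits (1, 3, 1); releases (1, 0, 0), pool now (2, 3, 1)
  W7 cannot run: need (4, 4, 3) vs free (2, 3, 1) (insufficient R2, R3 and R0)
  W8 cannot run: need (3, 1, 0) vs free (2, 3, 1) (insufficient R2)
  W4 cannot run: need (1, 2, 2) vs free (2, 3, 1) (insufficient R0)
Had the request been granted, W7, W8 and W4 could never finish.


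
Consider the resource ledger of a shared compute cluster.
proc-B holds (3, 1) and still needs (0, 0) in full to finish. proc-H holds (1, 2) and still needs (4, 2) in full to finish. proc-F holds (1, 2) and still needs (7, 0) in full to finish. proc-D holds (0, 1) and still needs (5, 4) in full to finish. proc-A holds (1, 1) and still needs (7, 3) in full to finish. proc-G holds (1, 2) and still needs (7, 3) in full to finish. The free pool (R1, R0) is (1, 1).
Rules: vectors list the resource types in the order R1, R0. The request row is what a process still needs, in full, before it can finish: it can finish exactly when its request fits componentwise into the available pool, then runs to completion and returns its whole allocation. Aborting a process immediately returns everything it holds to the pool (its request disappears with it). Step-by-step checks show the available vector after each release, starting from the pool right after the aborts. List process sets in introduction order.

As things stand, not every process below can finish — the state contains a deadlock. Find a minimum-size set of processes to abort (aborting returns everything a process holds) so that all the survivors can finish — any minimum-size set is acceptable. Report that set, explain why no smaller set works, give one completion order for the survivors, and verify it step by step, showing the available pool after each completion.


Minimum abort set: proc-F and proc-G.
Key observation: no ordering could ever have run proc-A before the abort of proc-F and proc-G; with (2, 4) back in the pool it fits at step 4.
Why nothing smaller works — every single abort fails: proc-B alone leaves proc-F blocked (short on R1); proc-H alone leaves proc-F blocked (short on R1); proc-F alone leaves proc-A blocked (short on R1); proc-D alone leaves proc-F blocked (short on R1); proc-A alone leaves proc-F blocked (short on R1); proc-G alone leaves proc-F blocked (short on R1).
Survivors finish in the order: proc-B, proc-D, proc-H, proc-A. Step-by-step check (pool after the aborts first):
  pool = (3, 5)
  proc-B: need (0, 0) fits (3, 5); releases (3, 1), pool now (6, 6)
  proc-D: need (5, 4) fits (6, 6); releases (0, 1), pool now (6, 7)
  proc-H: need (4, 2) fits (6, 7); releases (1, 2), pool now (7, 9)
  proc-A: need (7, 3) fits (7, 9); releases (1, 1), pool now (8, 10)


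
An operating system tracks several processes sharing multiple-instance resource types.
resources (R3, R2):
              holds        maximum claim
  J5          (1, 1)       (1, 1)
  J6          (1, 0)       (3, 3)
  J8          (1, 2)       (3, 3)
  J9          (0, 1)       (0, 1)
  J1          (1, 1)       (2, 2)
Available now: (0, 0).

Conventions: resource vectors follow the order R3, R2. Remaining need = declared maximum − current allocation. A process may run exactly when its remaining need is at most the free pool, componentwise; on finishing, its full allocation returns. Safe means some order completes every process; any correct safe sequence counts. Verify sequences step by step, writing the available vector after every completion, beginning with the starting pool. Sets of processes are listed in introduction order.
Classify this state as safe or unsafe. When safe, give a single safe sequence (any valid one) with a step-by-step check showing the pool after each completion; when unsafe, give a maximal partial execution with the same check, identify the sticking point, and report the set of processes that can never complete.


SAFE — a valid safe sequence is J5, J9, J1, J8, J6.
Key observation: J1 is the earliest step where a requested resource binds exactly: need (1, 1), pool (1, 2) at its turn.
Check, step by step:
  pool = (0, 0)
  run J5 (needs (0, 0), free (0, 0)); after release of (1, 1) the pool is (1, 1)
  run J9 (needs (0, 0), free (1, 1)); after release of (0, 1) the pool is (1, 2)
  run J1 (needs (1, 1), free (1, 2)); after release of (1, 1) the pool is (2, 3)
  run J8 (needs (2, 1), free (2, 3)); after release of (1, 2) the pool is (3, 5)
  run J6 (needs (2, 3), free (3, 5)); after release of (1, 0) the pool is (4, 5)


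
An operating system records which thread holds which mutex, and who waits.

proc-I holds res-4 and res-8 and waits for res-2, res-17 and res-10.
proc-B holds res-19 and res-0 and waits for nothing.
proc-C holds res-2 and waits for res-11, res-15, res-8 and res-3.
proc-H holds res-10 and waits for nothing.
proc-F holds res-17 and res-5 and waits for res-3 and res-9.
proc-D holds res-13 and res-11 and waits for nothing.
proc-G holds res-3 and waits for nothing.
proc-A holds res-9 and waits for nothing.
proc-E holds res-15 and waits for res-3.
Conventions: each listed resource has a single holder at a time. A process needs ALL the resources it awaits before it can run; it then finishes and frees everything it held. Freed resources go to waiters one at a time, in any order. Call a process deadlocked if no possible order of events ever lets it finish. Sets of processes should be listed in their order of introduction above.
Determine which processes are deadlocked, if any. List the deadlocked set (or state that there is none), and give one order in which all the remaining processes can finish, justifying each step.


Deadlocked set: proc-I and proc-C.
Key observation: along proc-I -> proc-C -> proc-I, each member waits on what the next one holds — a deadlock; no other process is dragged down with it.
One completion order for the rest: proc-H, proc-A, proc-D, proc-G, proc-F, proc-E, proc-B.
Walking it through:
  proc-H waits on nothing -> runs at once and releases res-10
  proc-A waits on nothing -> runs at once and releases res-9
  proc-D waits on nothing -> runs at once and releases res-13 and res-11
  proc-G waits on nothing -> runs at once and releases res-3
  proc-F waits on res-3 and res-9 — all released -> runs and releases res-17 and res-5
  proc-E waits on res-3 — all released -> runs and releases res-15
  proc-B waits on nothing -> runs at once and releases res-19 and res-0


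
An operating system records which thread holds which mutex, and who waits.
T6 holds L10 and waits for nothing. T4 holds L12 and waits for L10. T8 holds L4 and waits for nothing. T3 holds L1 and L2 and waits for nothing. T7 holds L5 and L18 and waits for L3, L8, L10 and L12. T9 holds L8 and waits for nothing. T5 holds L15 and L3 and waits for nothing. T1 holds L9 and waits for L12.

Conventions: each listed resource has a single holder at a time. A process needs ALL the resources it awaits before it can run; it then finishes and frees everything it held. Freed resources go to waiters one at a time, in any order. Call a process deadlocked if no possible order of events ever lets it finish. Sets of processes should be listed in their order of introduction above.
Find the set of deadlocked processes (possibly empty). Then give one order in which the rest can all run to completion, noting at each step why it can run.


Nothing here is deadlocked.
Key observation: although several processes wait, no cycle exists — each chain bottoms out at a free runner.
One completion order for the rest: T9, T5, T6, T8, T4, T1, T3, T7.
Verifying each step:
  T9: no waits; runs immediately, freeing L8
  T5: no waits; runs immediately, freeing L15 and L3
  T6: no waits; runs immediately, freeing L10
  T8: no waits; runs immediately, freeing L4
  run T4 (all its waits — L10 — are resolved); releases L12
  run T1 (all its waits — L12 — are resolved); releases L9
  T3: no waits; runs immediately, freeing L1 and L2
  run T7 (all its waits — L3, L8, L10 and L12 — are resolved); releases L5 and L18


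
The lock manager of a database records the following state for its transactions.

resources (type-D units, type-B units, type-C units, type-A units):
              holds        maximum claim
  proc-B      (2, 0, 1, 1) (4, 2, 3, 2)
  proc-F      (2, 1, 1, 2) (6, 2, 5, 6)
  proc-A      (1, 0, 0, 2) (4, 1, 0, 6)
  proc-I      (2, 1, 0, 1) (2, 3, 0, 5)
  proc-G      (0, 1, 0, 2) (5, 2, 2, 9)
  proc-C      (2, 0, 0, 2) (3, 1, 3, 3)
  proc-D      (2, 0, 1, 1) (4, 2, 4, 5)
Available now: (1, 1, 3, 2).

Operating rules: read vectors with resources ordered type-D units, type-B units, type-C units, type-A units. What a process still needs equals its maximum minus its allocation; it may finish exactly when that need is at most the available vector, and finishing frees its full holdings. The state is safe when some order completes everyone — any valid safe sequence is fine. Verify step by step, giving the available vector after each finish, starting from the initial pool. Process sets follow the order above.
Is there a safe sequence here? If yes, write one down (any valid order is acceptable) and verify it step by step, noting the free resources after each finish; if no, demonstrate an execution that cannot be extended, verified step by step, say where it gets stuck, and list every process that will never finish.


UNSAFE — no complete ordering exists.
Key observation: after proc-C, proc-A the pool peaks at (4, 1, 3, 6), and each blocked process is short somewhere: proc-B on type-B units; proc-F on type-C units; proc-I on type-B units; proc-G on type-D units, type-A units; proc-D on type-B units.
Going as far as possible: proc-C, proc-A; after that, nothing fits. Check, step by step:
  pool = (1, 1, 3, 2)
  run proc-C (needs (1, 1, 3, 1), free (1, 1, 3, 2)); after release of (2, 0, 0, 2) the pool is (3, 1, 3, 4)
  run proc-A (needs (3, 1, 0, 4), free (3, 1, 3, 4)); after release of (1, 0, 0, 2) the pool is (4, 1, 3, 6)
  blocked: proc-B wants (2, 2, 2, 1), pool (4, 1, 3, 6) — not enough type-B units
  blocked: proc-F wants (4, 1, 4, 4), pool (4, 1, 3, 6) — not enough type-C units
  blocked: proc-I wants (0, 2, 0, 4), pool (4, 1, 3, 6) — not enough type-B units
  blocked: proc-G wants (5, 1, 2, 7), pool (4, 1, 3, 6) — not enough type-D units and type-A units
  blocked: proc-D wants (2, 2, 3, 4), pool (4, 1, 3, 6) — not enough type-B units
Permanently blocked: proc-B, proc-F, proc-I, proc-G and proc-D.


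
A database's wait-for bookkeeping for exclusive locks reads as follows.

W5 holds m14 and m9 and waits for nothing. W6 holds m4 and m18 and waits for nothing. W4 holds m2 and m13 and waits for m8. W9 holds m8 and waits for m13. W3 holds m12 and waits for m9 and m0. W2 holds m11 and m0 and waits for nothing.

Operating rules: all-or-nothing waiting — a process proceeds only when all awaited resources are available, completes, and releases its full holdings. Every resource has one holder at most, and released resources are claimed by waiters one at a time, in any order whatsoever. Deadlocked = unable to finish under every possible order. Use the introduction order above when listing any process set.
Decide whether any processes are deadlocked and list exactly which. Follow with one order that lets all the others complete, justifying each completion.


Deadlocked: W4 and W9.
Key observation: the loop W4 -> W9 -> W4 blocks itself forever; no other process is dragged down with it.
One completion order for the rest: W2, W5, W6, W3.
Check, step by step:
  run W2 (it waits on nothing); releases m11 and m0
  run W5 (it waits on nothing); releases m14 and m9
  run W6 (it waits on nothing); releases m4 and m18
  W3 waits on m9 and m0 — all released -> runs and releases m12


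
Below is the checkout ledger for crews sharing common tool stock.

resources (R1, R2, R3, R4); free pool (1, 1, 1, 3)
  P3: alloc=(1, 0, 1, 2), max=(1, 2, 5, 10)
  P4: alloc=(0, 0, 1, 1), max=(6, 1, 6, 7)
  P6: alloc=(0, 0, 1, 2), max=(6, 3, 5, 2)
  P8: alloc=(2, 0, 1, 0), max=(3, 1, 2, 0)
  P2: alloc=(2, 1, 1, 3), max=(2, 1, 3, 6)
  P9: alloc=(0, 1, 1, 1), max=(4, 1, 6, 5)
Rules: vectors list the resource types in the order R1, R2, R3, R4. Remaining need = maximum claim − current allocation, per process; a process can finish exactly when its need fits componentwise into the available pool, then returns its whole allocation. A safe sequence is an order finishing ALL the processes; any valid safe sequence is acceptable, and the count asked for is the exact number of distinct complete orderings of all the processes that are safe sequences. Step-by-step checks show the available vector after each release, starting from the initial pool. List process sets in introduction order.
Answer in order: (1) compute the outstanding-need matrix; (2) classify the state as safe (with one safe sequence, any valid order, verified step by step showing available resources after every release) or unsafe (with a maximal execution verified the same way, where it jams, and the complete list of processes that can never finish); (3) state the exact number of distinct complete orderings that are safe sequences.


(1) Remaining need (order R1, R2, R3, R4):
  P3: (0, 2, 4, 8)
  P4: (6, 1, 5, 6)
  P6: (6, 3, 4, 0)
  P8: (1, 1, 1, 0)
  P2: (0, 0, 2, 3)
  P9: (4, 0, 5, 4)
(2) UNSAFE.
Key observation: P8, P2 can finish, but then (5, 2, 3, 6) is all there is, and the blocked group's R3 demands exceed it.
The run P8, P2 cannot be extended any further. Walking it through:
  pool = (1, 1, 1, 3)
  run P8 (needs (1, 1, 1, 0), free (1, 1, 1, 3)); after release of (2, 0, 1, 0) the pool is (3, 1, 2, 3)
  run P2 (needs (0, 0, 2, 3), free (3, 1, 2, 3)); after release of (2, 1, 1, 3) the pool is (5, 2, 3, 6)
  blocked: P3 wants (0, 2, 4, 8), pool (5, 2, 3, 6) — not enough R3 and R4
  blocked: P4 wants (6, 1, 5, 6), pool (5, 2, 3, 6) — not enough R1 and R3
  blocked: P6 wants (6, 3, 4, 0), pool (5, 2, 3, 6) — not enough R1, R2 and R3
  blocked: P9 wants (4, 0, 5, 4), pool (5, 2, 3, 6) — not enough R3
Processes that can never finish: P3, P4, P6 and P9.
(3) Exactly 0 of the possible complete orderings are safe sequences.


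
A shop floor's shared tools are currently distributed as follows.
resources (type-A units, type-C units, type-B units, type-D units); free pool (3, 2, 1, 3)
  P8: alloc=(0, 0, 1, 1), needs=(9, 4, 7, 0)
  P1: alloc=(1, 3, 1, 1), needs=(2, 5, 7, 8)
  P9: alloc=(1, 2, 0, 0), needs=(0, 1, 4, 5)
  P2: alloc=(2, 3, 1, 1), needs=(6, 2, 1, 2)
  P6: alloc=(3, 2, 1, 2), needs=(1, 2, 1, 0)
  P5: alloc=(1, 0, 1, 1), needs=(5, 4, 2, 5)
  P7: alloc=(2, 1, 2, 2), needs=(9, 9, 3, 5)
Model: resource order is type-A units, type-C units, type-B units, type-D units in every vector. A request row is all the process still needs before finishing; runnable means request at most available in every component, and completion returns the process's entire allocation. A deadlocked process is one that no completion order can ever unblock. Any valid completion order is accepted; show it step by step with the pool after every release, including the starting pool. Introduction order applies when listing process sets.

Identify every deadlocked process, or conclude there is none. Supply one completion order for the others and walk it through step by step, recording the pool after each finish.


Deadlocked: P8 and P1.
Key observation: even finishing P6, P2, P5, P9, P7 leaves just (12, 10, 6, 9) free — too little type-B units for any of the remaining processes.
A valid finishing order for the others: P6, P2, P5, P9, P7. Walking it through:
  pool = (3, 2, 1, 3)
  P6: need (1, 2, 1, 0) fits (3, 2, 1, 3); releases (3, 2, 1, 2), pool now (6, 4, 2, 5)
  P2: need (6, 2, 1, 2) fits (6, 4, 2, 5); releases (2, 3, 1, 1), pool now (8, 7, 3, 6)
  P5: need (5, 4, 2, 5) fits (8, 7, 3, 6); releases (1, 0, 1, 1), pool now (9, 7, 4, 7)
  P9: need (0, 1, 4, 5) fits (9, 7, 4, 7); releases (1, 2, 0, 0), pool now (10, 9, 4, 7)
  P7: need (9, 9, 3, 5) fits (10, 9, 4, 7); releases (2, 1, 2, 2), pool now (12, 10, 6, 9)
None of the blocked processes ever fits:
  P8 still needs (9, 4, 7, 0) but only (12, 10, 6, 9) is free — short on type-B units
  P1 still needs (2, 5, 7, 8) but only (12, 10, 6, 9) is free — short on type-B units


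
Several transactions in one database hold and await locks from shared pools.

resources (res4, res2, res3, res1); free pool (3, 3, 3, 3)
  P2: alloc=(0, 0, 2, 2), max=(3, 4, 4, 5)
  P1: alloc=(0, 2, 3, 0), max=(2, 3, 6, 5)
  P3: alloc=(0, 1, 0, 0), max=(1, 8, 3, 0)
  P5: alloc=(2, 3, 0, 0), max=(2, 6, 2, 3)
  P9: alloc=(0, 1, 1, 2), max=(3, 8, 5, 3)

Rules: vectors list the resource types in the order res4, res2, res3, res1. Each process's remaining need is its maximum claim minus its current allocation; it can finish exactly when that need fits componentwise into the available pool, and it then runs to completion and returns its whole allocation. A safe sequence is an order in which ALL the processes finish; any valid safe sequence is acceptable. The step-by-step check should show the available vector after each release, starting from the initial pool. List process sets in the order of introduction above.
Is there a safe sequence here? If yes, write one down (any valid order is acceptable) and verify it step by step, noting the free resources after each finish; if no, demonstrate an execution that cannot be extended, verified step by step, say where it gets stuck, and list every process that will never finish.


SAFE — a valid safe sequence is P5, P2, P1, P3, P9.
Key observation: P5 is the earliest step where a requested resource binds exactly: need (0, 3, 2, 3), pool (3, 3, 3, 3) at its turn.
Step-by-step check:
  pool = (3, 3, 3, 3)
  run P5 (needs (0, 3, 2, 3), free (3, 3, 3, 3)); after release of (2, 3, 0, 0) the pool is (5, 6, 3, 3)
  run P2 (needs (3, 4, 2, 3), free (5, 6, 3, 3)); after release of (0, 0, 2, 2) the pool is (5, 6, 5, 5)
  run P1 (needs (2, 1, 3, 5), free (5, 6, 5, 5)); after release of (0, 2, 3, 0) the pool is (5, 8, 8, 5)
  run P3 (needs (1, 7, 3, 0), free (5, 8, 8, 5)); after release of (0, 1, 0, 0) the pool is (5, 9, 8, 5)
  run P9 (needs (3, 7, 4, 1), free (5, 9, 8, 5)); after release of (0, 1, 1, 2) the pool is (5, 10, 9, 7)


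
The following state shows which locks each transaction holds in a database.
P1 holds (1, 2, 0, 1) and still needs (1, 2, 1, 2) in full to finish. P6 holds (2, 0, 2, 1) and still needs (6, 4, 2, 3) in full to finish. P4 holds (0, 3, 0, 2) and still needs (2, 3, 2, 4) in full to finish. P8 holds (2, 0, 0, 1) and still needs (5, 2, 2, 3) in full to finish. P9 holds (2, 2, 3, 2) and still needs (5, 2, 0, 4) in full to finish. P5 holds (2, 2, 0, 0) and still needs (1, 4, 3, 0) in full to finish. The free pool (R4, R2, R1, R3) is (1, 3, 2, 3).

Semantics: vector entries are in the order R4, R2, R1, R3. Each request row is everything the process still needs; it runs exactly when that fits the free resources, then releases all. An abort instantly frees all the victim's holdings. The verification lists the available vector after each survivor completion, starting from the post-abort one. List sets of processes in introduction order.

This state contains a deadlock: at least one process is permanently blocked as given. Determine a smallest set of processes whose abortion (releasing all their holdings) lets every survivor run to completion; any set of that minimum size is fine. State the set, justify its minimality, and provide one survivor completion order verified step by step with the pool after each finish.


The answer: abort P9.
Key observation: the deadlocked P5 becomes finishable only because P9 released (2, 2, 3, 2); it completes at step 2 below.
Minimality: the empty abort set fails — the state is deadlocked as it stands.
The survivors complete as P4, P5, P8, P6, P1. Verifying each step (starting from the post-abort pool):
  pool = (3, 5, 5, 5)
  P4 needs (2, 3, 2, 4) <= (3, 5, 5, 5) -> finishes; pool += (0, 3, 0, 2) = (3, 8, 5, 7)
  P5 needs (1, 4, 3, 0) <= (3, 8, 5, 7) -> finishes; pool += (2, 2, 0, 0) = (5, 10, 5, 7)
  P8 needs (5, 2, 2, 3) <= (5, 10, 5, 7) -> finishes; pool += (2, 0, 0, 1) = (7, 10, 5, 8)
  P6 needs (6, 4, 2, 3) <= (7, 10, 5, 8) -> finishes; pool += (2, 0, 2, 1) = (9, 10, 7, 9)
  P1 needs (1, 2, 1, 2) <= (9, 10, 7, 9) -> finishes; pool += (1, 2, 0, 1) = (10, 12, 7, 10)


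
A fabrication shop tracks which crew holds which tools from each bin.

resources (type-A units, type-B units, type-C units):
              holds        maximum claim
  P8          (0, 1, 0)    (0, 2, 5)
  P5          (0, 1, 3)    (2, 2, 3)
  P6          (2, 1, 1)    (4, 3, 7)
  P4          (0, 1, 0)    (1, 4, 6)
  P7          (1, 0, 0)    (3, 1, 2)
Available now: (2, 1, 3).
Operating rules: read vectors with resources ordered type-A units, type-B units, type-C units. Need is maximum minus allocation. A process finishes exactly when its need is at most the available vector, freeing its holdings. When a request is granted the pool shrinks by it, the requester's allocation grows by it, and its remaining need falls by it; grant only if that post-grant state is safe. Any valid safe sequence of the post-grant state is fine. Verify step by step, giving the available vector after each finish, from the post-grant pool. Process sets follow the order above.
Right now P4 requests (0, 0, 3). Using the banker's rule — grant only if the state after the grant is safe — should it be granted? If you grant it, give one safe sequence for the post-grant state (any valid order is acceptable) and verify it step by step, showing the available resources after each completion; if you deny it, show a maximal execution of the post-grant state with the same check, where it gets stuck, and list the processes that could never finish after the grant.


DENY — the pretend-granted state is unsafe.
Key observation: after P5, P7 the pool peaks at (3, 2, 3), and each blocked process is short somewhere: P8 on type-C units; P6 on type-C units; P4 on type-B units.
On the post-grant state, P5, P7 is a maximal run — nothing extends it. Step-by-step check:
  pool = (2, 1, 0)
  P5 needs (2, 1, 0) <= (2, 1, 0) -> finishes; pool += (0, 1, 3) = (2, 2, 3)
  P7 needs (2, 1, 2) <= (2, 2, 3) -> finishes; pool += (1, 0, 0) = (3, 2, 3)
  P8 cannot run: need (0, 1, 5) vs free (3, 2, 3) (insufficient type-C units)
  P6 cannot run: need (2, 2, 6) vs free (3, 2, 3) (insufficient type-C units)
  P4 cannot run: need (1, 3, 3) vs free (3, 2, 3) (insufficient type-B units)
Had the request been granted, P8, P6 and P4 could never finish.


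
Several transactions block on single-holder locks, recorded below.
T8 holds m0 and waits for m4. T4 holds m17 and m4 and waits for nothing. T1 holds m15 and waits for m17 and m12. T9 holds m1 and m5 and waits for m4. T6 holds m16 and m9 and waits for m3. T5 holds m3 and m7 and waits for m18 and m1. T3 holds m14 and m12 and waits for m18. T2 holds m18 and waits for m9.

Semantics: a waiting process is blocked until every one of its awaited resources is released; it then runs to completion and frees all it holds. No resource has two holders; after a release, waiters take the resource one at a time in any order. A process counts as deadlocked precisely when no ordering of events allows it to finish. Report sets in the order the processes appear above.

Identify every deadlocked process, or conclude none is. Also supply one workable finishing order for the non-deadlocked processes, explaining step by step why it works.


Deadlocked: T1, T6, T5, T3 and T2.
Key observation: T2 -> T6 -> T5 -> T2 is a circular wait — nothing in it can go first; T1 and T3 wait into the deadlock from upstream.
One completion order for the rest: T4, T8, T9.
Verifying each step:
  run T4 (it waits on nothing); releases m17 and m4
  T8: everything it awaited (m4) is free; runs, freeing m0
  T9: everything it awaited (m4) is free; runs, freeing m1 and m5


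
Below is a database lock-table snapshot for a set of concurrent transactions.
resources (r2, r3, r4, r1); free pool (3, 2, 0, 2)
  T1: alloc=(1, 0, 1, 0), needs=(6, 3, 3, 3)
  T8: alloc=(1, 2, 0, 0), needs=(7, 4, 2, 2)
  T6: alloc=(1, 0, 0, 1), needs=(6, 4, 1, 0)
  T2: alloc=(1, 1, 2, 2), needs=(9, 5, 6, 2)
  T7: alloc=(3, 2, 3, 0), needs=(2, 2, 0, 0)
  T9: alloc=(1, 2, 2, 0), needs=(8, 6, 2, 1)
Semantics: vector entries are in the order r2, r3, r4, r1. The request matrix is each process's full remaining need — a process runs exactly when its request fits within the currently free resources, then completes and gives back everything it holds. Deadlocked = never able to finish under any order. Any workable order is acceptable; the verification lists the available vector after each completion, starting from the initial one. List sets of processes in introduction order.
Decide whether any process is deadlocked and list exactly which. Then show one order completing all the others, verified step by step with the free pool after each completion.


The deadlocked set is empty.
Key observation: T7 fits the free pool immediately, and its release cascades until everyone finishes.
The rest can finish in the order T7, T6, T8, T9, T1, T2. Verifying each step:
  pool = (3, 2, 0, 2)
  T7 needs (2, 2, 0, 0) <= (3, 2, 0, 2) -> finishes; pool += (3, 2, 3, 0) = (6, 4, 3, 2)
  T6 needs (6, 4, 1, 0) <= (6, 4, 3, 2) -> finishes; pool += (1, 0, 0, 1) = (7, 4, 3, 3)
  T8 needs (7, 4, 2, 2) <= (7, 4, 3, 3) -> finishes; pool += (1, 2, 0, 0) = (8, 6, 3, 3)
  T9 needs (8, 6, 2, 1) <= (8, 6, 3, 3) -> finishes; pool += (1, 2, 2, 0) = (9, 8, 5, 3)
  T1 needs (6, 3, 3, 3) <= (9, 8, 5, 3) -> finishes; pool += (1, 0, 1, 0) = (10, 8, 6, 3)
  T2 needs (9, 5, 6, 2) <= (10, 8, 6, 3) -> finishes; pool += (1, 1, 2, 2) = (11, 9, 8, 5)


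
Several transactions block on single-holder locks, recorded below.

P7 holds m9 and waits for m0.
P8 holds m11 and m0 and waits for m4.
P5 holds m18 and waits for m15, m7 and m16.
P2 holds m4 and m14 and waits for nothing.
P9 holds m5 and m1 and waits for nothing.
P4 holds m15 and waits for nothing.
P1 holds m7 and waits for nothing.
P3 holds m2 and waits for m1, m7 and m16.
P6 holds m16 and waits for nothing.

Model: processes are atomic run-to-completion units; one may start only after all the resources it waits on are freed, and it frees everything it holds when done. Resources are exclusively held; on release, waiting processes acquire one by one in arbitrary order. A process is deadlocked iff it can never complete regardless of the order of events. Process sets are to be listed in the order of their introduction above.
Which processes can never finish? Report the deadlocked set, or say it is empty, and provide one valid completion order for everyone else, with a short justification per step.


Nothing here is deadlocked.
Key observation: all waits point, directly or indirectly, at processes that can finish, so nothing is permanently blocked.
One completion order for the rest: P9, P2, P1, P4, P6, P8, P7, P5, P3.
Walking it through:
  P9 waits on nothing -> runs at once and releases m5 and m1
  P2 waits on nothing -> runs at once and releases m4 and m14
  P1 waits on nothing -> runs at once and releases m7
  P4 waits on nothing -> runs at once and releases m15
  P6 waits on nothing -> runs at once and releases m16
  run P8 (all its waits — m4 — are resolved); releases m11 and m0
  run P7 (all its waits — m0 — are resolved); releases m9
  run P5 (all its waits — m15, m7 and m16 — are resolved); releases m18
  run P3 (all its waits — m1, m7 and m16 — are resolved); releases m2
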